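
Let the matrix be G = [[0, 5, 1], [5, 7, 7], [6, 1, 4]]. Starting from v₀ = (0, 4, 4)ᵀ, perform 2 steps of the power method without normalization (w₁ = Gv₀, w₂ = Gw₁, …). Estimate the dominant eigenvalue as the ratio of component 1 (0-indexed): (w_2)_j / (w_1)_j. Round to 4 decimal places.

w1 = Gv₀ = (0·0 + 5·4 + 1·4; 5·0 + 7·4 + 7·4; 6·0 + 1·4 + 4·4) = (24, 56, 20)
w2 = Gw1 = (0·24 + 5·56 + 1·20; 5·24 + 7·56 + 7·20; 6·24 + 1·56 + 4·20) = (300, 652, 280)
Ratio at component: 652 / 56 = 11.6429

11.6429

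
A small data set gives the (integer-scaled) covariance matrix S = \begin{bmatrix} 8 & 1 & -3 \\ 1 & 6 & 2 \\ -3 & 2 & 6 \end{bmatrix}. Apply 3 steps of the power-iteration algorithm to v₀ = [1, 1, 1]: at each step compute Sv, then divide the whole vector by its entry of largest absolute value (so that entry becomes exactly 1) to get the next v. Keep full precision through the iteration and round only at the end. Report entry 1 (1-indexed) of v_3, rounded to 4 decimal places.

0.6054

Sv0 = (6.00000, 9.00000, 5.00000); divide by 9.00000 → v1 = (0.66667, 1.00000, 0.55556)
Sv1 = (4.66667, 7.77778, 3.33333); divide by 7.77778 → v2 = (0.60000, 1.00000, 0.42857)
Sv2 = (4.51429, 7.45714, 2.77143); divide by 7.45714 → v3 = (0.60536, 1.00000, 0.37165)
Requested entry of v3: 316/522 = 0.6054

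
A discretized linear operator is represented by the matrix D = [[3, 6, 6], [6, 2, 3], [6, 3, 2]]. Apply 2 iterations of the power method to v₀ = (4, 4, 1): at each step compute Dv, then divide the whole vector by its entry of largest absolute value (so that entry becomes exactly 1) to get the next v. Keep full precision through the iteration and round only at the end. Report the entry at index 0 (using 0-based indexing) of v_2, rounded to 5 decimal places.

Dv0 = (42.000000, 35.000000, 38.000000); divide by 42.000000 → v1 = (1.000000, 0.833333, 0.904762)
Dv1 = (13.428571, 10.380952, 10.309524); divide by 13.428571 → v2 = (1.000000, 0.773050, 0.767730)
Requested entry of v2: 564/564 = 1.00000

1.00000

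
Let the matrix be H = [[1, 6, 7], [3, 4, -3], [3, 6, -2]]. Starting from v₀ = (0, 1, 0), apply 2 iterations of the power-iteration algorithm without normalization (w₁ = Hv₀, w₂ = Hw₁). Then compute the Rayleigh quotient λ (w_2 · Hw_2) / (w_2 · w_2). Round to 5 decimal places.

w1 = Hv₀ = (1·0 + 6·1 + 7·0; 3·0 + 4·1 + (-3)·0; 3·0 + 6·1 + (-2)·0) = (6, 4, 6)
w2 = Hw1 = (1·6 + 6·4 + 7·6; 3·6 + 4·4 + (-3)·6; 3·6 + 6·4 + (-2)·6) = (72, 16, 30)
Hw2 = (378, 190, 252)
w2·Hw2 = 72·378 + 16·190 + 30·252 = 37816; w2·w2 = 72·72 + 16·16 + 30·30 = 6340
λ ≈ 37816/6340 = 5.96467

5.96467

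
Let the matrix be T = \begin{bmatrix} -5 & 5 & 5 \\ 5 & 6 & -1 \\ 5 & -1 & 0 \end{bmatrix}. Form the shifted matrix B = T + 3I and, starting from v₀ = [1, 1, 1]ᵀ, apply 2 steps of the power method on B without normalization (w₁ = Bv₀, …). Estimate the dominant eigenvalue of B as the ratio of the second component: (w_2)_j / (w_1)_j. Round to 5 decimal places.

11.53846

B = T + 3I has rows (-2, 5, 5); (5, 9, -1); (5, -1, 3)
w1 = Bv₀ = ((-2)·1 + 5·1 + 5·1; 5·1 + 9·1 + (-1)·1; 5·1 + (-1)·1 + 3·1) = (8, 13, 7)
w2 = Bw1 = ((-2)·8 + 5·13 + 5·7; 5·8 + 9·13 + (-1)·7; 5·8 + (-1)·13 + 3·7) = (84, 150, 48)
Ratio: 150/13 = 11.53846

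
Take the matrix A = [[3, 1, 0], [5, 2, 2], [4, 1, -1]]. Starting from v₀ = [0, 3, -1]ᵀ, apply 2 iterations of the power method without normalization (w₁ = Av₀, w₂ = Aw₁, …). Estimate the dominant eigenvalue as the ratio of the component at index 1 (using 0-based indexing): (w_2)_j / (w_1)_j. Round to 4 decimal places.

w1 = Av₀ = (3·0 + 1·3 + 0·(-1); 5·0 + 2·3 + 2·(-1); 4·0 + 1·3 + (-1)·(-1)) = (3, 4, 4)
w2 = Aw1 = (3·3 + 1·4 + 0·4; 5·3 + 2·4 + 2·4; 4·3 + 1·4 + (-1)·4) = (13, 31, 12)
Ratio at component: 31 / 4 = 7.7500

7.7500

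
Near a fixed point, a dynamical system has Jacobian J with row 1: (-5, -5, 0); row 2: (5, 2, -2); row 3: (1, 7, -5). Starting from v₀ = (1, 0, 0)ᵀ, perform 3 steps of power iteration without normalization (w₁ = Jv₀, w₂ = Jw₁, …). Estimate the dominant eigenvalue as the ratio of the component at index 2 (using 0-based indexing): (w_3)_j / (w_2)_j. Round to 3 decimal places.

-9.760

w1 = Jv₀ = ((-5)·1 + (-5)·0 + 0·0; 5·1 + 2·0 + (-2)·0; 1·1 + 7·0 + (-5)·0) = (-5, 5, 1)
w2 = Jw1 = ((-5)·(-5) + (-5)·5 + 0·1; 5·(-5) + 2·5 + (-2)·1; 1·(-5) + 7·5 + (-5)·1) = (0, -17, 25)
w3 = Jw2 = (85, -84, -244)
Ratio at component: -244 / 25 = -9.760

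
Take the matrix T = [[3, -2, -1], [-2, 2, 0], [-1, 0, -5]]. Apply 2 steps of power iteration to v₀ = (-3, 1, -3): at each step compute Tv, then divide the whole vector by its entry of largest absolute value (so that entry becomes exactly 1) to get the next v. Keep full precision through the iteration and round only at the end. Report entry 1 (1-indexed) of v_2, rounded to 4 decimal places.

Tv0 = (-8.00000, 8.00000, 18.00000); divide by 18.00000 → v1 = (-0.44444, 0.44444, 1.00000)
Tv1 = (-3.22222, 1.77778, -4.55556); divide by -4.55556 → v2 = (0.70732, -0.39024, 1.00000)
Requested entry of v2: -58/-82 = 0.7073

0.7073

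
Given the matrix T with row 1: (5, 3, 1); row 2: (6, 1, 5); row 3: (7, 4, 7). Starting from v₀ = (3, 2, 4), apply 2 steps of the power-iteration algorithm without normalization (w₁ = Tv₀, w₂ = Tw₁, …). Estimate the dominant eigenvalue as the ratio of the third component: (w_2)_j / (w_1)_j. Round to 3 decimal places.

12.877

w1 = Tv₀ = (25, 40, 57)
w2 = Tw1 = (302, 475, 734)
Ratio at component: 734 / 57 = 12.877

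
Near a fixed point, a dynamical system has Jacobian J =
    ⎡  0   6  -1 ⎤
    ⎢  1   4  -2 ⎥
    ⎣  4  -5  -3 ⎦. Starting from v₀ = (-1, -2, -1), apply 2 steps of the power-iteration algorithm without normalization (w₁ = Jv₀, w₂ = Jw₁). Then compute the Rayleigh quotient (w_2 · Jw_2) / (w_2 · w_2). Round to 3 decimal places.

2.883

w1 = Jv₀ = (0·(-1) + 6·(-2) + (-1)·(-1); 1·(-1) + 4·(-2) + (-2)·(-1); 4·(-1) + (-5)·(-2) + (-3)·(-1)) = (-11, -7, 9)
w2 = Jw1 = (0·(-11) + 6·(-7) + (-1)·9; 1·(-11) + 4·(-7) + (-2)·9; 4·(-11) + (-5)·(-7) + (-3)·9) = (-51, -57, -36)
Jw2 = (-306, -207, 189)
w2·Jw2 = (-51)·(-306) + (-57)·(-207) + (-36)·189 = 20601; w2·w2 = (-51)·(-51) + (-57)·(-57) + (-36)·(-36) = 7146
λ ≈ 20601/7146 = 2.883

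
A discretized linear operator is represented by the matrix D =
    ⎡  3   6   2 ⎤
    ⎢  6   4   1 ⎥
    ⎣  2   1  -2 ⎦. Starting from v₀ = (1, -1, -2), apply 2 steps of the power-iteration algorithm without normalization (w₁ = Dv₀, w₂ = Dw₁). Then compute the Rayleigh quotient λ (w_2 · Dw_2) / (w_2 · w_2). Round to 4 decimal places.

6.0034

w1 = Dv₀ = (3·1 + 6·(-1) + 2·(-2); 6·1 + 4·(-1) + 1·(-2); 2·1 + 1·(-1) + (-2)·(-2)) = (-7, 0, 5)
w2 = Dw1 = (3·(-7) + 6·0 + 2·5; 6·(-7) + 4·0 + 1·5; 2·(-7) + 1·0 + (-2)·5) = (-11, -37, -24)
Dw2 = (-303, -238, -11)
w2·Dw2 = (-11)·(-303) + (-37)·(-238) + (-24)·(-11) = 12403; w2·w2 = (-11)·(-11) + (-37)·(-37) + (-24)·(-24) = 2066
λ ≈ 12403/2066 = 6.0034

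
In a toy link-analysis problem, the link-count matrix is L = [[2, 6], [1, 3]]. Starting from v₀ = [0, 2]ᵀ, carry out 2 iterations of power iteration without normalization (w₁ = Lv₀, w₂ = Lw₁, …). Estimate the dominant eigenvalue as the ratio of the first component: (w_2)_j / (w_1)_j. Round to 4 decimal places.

5.0000

w1 = Lv₀ = (2·0 + 6·2; 1·0 + 3·2) = (12, 6)
w2 = Lw1 = (2·12 + 6·6; 1·12 + 3·6) = (60, 30)
Ratio at component: 60 / 12 = 5.0000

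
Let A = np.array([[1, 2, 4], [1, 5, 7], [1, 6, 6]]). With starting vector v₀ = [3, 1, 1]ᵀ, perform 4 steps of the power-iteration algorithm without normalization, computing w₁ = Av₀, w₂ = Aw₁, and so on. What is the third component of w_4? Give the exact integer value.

w1 = Av₀ = (9, 15, 15)
w2 = Aw1 = (99, 189, 189)
w3 = Aw2 = (1233, 2367, 2367)
w4 = Aw3 = (15435, 29637, 29637)
The requested component of w4 is 29637.

29637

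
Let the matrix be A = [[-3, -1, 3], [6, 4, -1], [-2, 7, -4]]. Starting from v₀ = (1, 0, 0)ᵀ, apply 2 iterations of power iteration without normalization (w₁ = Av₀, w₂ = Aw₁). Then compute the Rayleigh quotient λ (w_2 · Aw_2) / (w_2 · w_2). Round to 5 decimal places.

w1 = Av₀ = ((-3)·1 + (-1)·0 + 3·0; 6·1 + 4·0 + (-1)·0; (-2)·1 + 7·0 + (-4)·0) = (-3, 6, -2)
w2 = Aw1 = ((-3)·(-3) + (-1)·6 + 3·(-2); 6·(-3) + 4·6 + (-1)·(-2); (-2)·(-3) + 7·6 + (-4)·(-2)) = (-3, 8, 56)
Aw2 = (169, -42, -162)
w2·Aw2 = (-3)·169 + 8·(-42) + 56·(-162) = -9915; w2·w2 = (-3)·(-3) + 8·8 + 56·56 = 3209
λ ≈ -9915/3209 = -3.08975

λ ≈ -3.08975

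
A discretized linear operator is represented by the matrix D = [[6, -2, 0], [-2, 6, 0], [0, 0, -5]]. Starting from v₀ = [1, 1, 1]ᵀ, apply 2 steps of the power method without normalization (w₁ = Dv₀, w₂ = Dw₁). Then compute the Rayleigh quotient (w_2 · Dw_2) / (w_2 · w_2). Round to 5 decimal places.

-0.94723

w1 = Dv₀ = (6·1 + (-2)·1 + 0·1; (-2)·1 + 6·1 + 0·1; 0·1 + 0·1 + (-5)·1) = (4, 4, -5)
w2 = Dw1 = (6·4 + (-2)·4 + 0·(-5); (-2)·4 + 6·4 + 0·(-5); 0·4 + 0·4 + (-5)·(-5)) = (16, 16, 25)
Dw2 = (64, 64, -125)
w2·Dw2 = 16·64 + 16·64 + 25·(-125) = -1077; w2·w2 = 16·16 + 16·16 + 25·25 = 1137
λ ≈ -1077/1137 = -0.94723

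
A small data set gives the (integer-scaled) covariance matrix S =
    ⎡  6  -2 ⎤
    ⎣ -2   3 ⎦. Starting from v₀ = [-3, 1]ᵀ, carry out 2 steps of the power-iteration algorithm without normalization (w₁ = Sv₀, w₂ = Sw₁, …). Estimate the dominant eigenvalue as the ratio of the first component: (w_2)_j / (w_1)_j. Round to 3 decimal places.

6.900

w1 = Sv₀ = (-20, 9)
w2 = Sw1 = (-138, 67)
Ratio at component: -138 / -20 = 6.900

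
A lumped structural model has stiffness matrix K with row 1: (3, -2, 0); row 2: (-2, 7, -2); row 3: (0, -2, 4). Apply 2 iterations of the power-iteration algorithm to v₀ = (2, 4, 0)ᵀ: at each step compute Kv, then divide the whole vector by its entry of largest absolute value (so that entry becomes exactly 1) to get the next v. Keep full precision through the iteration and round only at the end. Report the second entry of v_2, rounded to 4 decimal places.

Kv0 = (-2.00000, 24.00000, -8.00000); divide by 24.00000 → v1 = (-0.08333, 1.00000, -0.33333)
Kv1 = (-2.25000, 7.83333, -3.33333); divide by 7.83333 → v2 = (-0.28723, 1.00000, -0.42553)
Requested entry of v2: 188/188 = 1.0000

1.0000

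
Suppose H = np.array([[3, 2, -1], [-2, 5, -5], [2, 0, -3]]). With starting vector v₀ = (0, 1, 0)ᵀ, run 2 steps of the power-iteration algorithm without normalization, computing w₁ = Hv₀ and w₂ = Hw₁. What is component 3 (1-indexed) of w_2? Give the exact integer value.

w1 = Hv₀ = (2, 5, 0)
w2 = Hw1 = (16, 21, 4)
The requested component of w2 is 4.

4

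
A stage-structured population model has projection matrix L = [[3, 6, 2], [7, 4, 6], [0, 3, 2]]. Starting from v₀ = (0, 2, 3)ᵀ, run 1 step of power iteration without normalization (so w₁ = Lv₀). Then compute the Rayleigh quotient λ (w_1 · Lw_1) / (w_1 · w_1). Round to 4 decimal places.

11.6154

w1 = Lv₀ = (3·0 + 6·2 + 2·3; 7·0 + 4·2 + 6·3; 0·0 + 3·2 + 2·3) = (18, 26, 12)
Lw1 = (234, 302, 102)
w1·Lw1 = 18·234 + 26·302 + 12·102 = 13288; w1·w1 = 18·18 + 26·26 + 12·12 = 1144
λ ≈ 13288/1144 = 11.6154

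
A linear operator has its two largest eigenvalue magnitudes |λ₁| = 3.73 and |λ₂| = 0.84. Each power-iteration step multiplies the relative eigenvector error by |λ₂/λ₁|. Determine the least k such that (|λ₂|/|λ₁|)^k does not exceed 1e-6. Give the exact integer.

|λ₂/λ₁| = 0.84/3.73 = 0.22520
Need k ≥ ln(1e-6) / ln(0.22520) = -13.8155 / -1.4908 ≈ 9.267
Smallest integer k satisfying the bound: 10

10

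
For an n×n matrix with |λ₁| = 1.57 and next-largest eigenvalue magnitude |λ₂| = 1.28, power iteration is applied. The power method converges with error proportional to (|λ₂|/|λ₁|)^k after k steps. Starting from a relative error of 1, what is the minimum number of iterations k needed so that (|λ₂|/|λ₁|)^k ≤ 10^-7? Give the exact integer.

79

|λ₂/λ₁| = 1.28/1.57 = 0.81529
Need k ≥ ln(10^-7) / ln(0.81529) = -16.1181 / -0.2042 ≈ 78.927
Smallest integer k satisfying the bound: 79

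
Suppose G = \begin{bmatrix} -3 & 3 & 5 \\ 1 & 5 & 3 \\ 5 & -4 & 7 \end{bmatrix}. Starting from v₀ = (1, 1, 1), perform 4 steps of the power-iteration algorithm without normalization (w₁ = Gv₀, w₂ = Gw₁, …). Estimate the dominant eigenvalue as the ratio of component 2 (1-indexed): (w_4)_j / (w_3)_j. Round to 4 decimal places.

w1 = Gv₀ = ((-3)·1 + 3·1 + 5·1; 1·1 + 5·1 + 3·1; 5·1 + (-4)·1 + 7·1) = (5, 9, 8)
w2 = Gw1 = ((-3)·5 + 3·9 + 5·8; 1·5 + 5·9 + 3·8; 5·5 + (-4)·9 + 7·8) = (52, 74, 45)
w3 = Gw2 = (291, 557, 279)
w4 = Gw3 = (2193, 3913, 1180)
Ratio at component: 3913 / 557 = 7.0251

λ ≈ 7.0251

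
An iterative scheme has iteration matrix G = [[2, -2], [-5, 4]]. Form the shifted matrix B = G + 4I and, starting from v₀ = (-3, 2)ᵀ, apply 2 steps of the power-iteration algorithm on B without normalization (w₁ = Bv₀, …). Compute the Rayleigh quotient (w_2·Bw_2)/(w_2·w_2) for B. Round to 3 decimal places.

B = G + 4I has rows (6, -2); (-5, 8)
w1 = Bv₀ = (6·(-3) + (-2)·2; (-5)·(-3) + 8·2) = (-22, 31)
w2 = Bw1 = (6·(-22) + (-2)·31; (-5)·(-22) + 8·31) = (-194, 358)
Bw2 = (-1880, 3834)
w2·Bw2 = 1737292; w2·w2 = 165800; μ ≈ 1737292/165800 = 10.478

μ ≈ 10.478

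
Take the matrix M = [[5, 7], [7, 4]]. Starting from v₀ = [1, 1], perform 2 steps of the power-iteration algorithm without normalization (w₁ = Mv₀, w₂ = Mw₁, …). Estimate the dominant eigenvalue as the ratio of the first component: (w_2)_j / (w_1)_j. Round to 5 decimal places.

λ ≈ 11.41667

w1 = Mv₀ = (5·1 + 7·1; 7·1 + 4·1) = (12, 11)
w2 = Mw1 = (5·12 + 7·11; 7·12 + 4·11) = (137, 128)
Ratio at component: 137 / 12 = 11.41667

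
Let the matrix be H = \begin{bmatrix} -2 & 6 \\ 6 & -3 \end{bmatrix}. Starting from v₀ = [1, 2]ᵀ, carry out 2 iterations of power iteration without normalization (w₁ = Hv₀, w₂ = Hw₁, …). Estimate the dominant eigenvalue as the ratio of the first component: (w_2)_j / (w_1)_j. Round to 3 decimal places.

w1 = Hv₀ = ((-2)·1 + 6·2; 6·1 + (-3)·2) = (10, 0)
w2 = Hw1 = ((-2)·10 + 6·0; 6·10 + (-3)·0) = (-20, 60)
Ratio at component: -20 / 10 = -2.000

-2.000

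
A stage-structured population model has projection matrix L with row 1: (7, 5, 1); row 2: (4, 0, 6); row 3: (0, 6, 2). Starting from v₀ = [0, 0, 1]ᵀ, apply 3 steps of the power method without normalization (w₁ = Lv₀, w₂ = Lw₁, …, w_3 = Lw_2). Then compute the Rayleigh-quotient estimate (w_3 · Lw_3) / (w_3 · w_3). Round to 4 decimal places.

w1 = Lv₀ = (7·0 + 5·0 + 1·1; 4·0 + 0·0 + 6·1; 0·0 + 6·0 + 2·1) = (1, 6, 2)
w2 = Lw1 = (7·1 + 5·6 + 1·2; 4·1 + 0·6 + 6·2; 0·1 + 6·6 + 2·2) = (39, 16, 40)
w3 = Lw2 = (393, 396, 176)
Lw3 = (4907, 2628, 2728)
w3·Lw3 = 393·4907 + 396·2628 + 176·2728 = 3449267; w3·w3 = 393·393 + 396·396 + 176·176 = 342241
λ ≈ 3449267/342241 = 10.0785

λ ≈ 10.0785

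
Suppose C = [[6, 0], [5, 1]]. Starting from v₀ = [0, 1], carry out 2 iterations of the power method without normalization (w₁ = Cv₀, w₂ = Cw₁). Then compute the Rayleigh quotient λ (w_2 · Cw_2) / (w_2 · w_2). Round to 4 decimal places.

λ ≈ 1.0000

w1 = Cv₀ = (6·0 + 0·1; 5·0 + 1·1) = (0, 1)
w2 = Cw1 = (6·0 + 0·1; 5·0 + 1·1) = (0, 1)
Cw2 = (0, 1)
w2·Cw2 = 0·0 + 1·1 = 1; w2·w2 = 0·0 + 1·1 = 1
λ ≈ 1/1 = 1.0000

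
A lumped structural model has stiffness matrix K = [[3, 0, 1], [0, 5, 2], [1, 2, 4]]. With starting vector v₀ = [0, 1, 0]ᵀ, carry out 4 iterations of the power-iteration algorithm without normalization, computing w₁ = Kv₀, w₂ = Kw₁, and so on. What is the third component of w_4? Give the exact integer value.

914

w1 = Kv₀ = (0, 5, 2)
w2 = Kw1 = (2, 29, 18)
w3 = Kw2 = (24, 181, 132)
w4 = Kw3 = (204, 1169, 914)
The requested component of w4 is 914.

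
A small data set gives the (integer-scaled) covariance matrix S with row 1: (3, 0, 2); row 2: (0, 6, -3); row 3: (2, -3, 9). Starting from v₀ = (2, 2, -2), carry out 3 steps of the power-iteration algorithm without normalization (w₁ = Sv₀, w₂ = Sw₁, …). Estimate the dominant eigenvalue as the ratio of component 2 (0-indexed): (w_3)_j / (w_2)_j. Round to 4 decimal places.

11.4870

w1 = Sv₀ = (3·2 + 0·2 + 2·(-2); 0·2 + 6·2 + (-3)·(-2); 2·2 + (-3)·2 + 9·(-2)) = (2, 18, -20)
w2 = Sw1 = (3·2 + 0·18 + 2·(-20); 0·2 + 6·18 + (-3)·(-20); 2·2 + (-3)·18 + 9·(-20)) = (-34, 168, -230)
w3 = Sw2 = (-562, 1698, -2642)
Ratio at component: -2642 / -230 = 11.4870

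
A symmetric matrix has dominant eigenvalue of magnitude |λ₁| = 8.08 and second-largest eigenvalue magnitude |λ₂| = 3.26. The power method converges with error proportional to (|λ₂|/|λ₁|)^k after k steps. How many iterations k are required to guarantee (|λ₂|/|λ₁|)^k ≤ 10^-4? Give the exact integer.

11

|λ₂/λ₁| = 3.26/8.08 = 0.40347
Need k ≥ ln(10^-4) / ln(0.40347) = -9.2103 / -0.9077 ≈ 10.147
Smallest integer k satisfying the bound: 11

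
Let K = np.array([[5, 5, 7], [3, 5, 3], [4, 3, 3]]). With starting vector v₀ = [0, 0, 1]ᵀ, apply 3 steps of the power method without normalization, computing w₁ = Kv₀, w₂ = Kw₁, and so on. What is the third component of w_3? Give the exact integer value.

557

w1 = Kv₀ = (5·0 + 5·0 + 7·1; 3·0 + 5·0 + 3·1; 4·0 + 3·0 + 3·1) = (7, 3, 3)
w2 = Kw1 = (5·7 + 5·3 + 7·3; 3·7 + 5·3 + 3·3; 4·7 + 3·3 + 3·3) = (71, 45, 46)
w3 = Kw2 = (902, 576, 557)
The requested component of w3 is 557.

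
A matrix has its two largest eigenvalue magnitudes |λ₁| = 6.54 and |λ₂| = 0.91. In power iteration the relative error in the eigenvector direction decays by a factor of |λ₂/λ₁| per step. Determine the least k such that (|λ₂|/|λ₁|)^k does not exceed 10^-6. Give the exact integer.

8

|λ₂/λ₁| = 0.91/6.54 = 0.13914
Need k ≥ ln(10^-6) / ln(0.13914) = -13.8155 / -1.9722 ≈ 7.005
Smallest integer k satisfying the bound: 8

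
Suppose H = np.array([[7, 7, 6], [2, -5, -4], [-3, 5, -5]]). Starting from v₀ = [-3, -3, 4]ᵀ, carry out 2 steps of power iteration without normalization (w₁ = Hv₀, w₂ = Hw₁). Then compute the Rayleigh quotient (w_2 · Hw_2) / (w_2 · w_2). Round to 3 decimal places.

1.148

w1 = Hv₀ = (-18, -7, -26)
w2 = Hw1 = (-331, 103, 149)
Hw2 = (-702, -1773, 763)
w2·Hw2 = (-331)·(-702) + 103·(-1773) + 149·763 = 163430; w2·w2 = (-331)·(-331) + 103·103 + 149·149 = 142371
λ ≈ 163430/142371 = 1.148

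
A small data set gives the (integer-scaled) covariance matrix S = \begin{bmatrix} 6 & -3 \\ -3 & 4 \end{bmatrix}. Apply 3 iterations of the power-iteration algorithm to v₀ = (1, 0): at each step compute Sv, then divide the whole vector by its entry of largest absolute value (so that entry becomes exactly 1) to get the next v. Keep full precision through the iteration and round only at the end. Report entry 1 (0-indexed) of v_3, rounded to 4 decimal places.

Sv0 = (6.00000, -3.00000); divide by 6.00000 → v1 = (1.00000, -0.50000)
Sv1 = (7.50000, -5.00000); divide by 7.50000 → v2 = (1.00000, -0.66667)
Sv2 = (8.00000, -5.66667); divide by 8.00000 → v3 = (1.00000, -0.70833)
Requested entry of v3: -255/360 = -0.7083

-0.7083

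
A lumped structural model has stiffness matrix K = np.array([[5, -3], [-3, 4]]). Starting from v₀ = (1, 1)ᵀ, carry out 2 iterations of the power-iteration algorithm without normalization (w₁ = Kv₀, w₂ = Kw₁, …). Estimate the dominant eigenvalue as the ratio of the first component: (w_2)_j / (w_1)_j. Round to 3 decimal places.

λ ≈ 3.500

w1 = Kv₀ = (5·1 + (-3)·1; (-3)·1 + 4·1) = (2, 1)
w2 = Kw1 = (5·2 + (-3)·1; (-3)·2 + 4·1) = (7, -2)
Ratio at component: 7 / 2 = 3.500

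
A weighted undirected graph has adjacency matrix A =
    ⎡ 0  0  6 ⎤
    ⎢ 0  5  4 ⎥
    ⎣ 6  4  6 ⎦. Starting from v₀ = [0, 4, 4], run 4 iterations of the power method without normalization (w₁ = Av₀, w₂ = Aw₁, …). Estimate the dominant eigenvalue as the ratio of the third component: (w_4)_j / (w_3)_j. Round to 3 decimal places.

w1 = Av₀ = (0·0 + 0·4 + 6·4; 0·0 + 5·4 + 4·4; 6·0 + 4·4 + 6·4) = (24, 36, 40)
w2 = Aw1 = (0·24 + 0·36 + 6·40; 0·24 + 5·36 + 4·40; 6·24 + 4·36 + 6·40) = (240, 340, 528)
w3 = Aw2 = (3168, 3812, 5968)
w4 = Aw3 = (35808, 42932, 70064)
Ratio at component: 70064 / 5968 = 11.740

11.740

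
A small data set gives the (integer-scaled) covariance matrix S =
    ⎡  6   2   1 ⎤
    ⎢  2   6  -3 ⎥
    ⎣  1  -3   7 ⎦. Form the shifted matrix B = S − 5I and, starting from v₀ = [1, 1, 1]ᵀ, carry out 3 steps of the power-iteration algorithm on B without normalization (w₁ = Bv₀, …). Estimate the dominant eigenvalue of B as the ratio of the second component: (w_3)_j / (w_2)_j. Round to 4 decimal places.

μ ≈ 0.5000

B = S − 5I has rows (1, 2, 1); (2, 1, -3); (1, -3, 2)
w1 = Bv₀ = (4, 0, 0)
w2 = Bw1 = (4, 8, 4)
w3 = Bw2 = (24, 4, -12)
Ratio: 4/8 = 0.5000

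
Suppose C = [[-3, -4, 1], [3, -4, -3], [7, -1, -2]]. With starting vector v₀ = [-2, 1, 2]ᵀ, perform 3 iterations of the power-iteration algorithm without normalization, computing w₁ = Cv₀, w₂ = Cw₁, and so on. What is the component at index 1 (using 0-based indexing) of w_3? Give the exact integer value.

w1 = Cv₀ = ((-3)·(-2) + (-4)·1 + 1·2; 3·(-2) + (-4)·1 + (-3)·2; 7·(-2) + (-1)·1 + (-2)·2) = (4, -16, -19)
w2 = Cw1 = ((-3)·4 + (-4)·(-16) + 1·(-19); 3·4 + (-4)·(-16) + (-3)·(-19); 7·4 + (-1)·(-16) + (-2)·(-19)) = (33, 133, 82)
w3 = Cw2 = (-549, -679, -66)
The requested component of w3 is -679.

-679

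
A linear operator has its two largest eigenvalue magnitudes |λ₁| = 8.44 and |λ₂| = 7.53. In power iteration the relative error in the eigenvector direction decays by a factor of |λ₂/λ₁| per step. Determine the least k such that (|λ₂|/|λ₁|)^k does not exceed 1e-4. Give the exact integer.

81

|λ₂/λ₁| = 7.53/8.44 = 0.89218
Need k ≥ ln(1e-4) / ln(0.89218) = -9.2103 / -0.1141 ≈ 80.731
Smallest integer k satisfying the bound: 81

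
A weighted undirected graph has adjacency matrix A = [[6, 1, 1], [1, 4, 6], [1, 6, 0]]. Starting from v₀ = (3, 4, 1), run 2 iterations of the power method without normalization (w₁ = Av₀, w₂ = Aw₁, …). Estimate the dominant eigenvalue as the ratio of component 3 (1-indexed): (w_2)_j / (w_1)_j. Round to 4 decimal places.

w1 = Av₀ = (6·3 + 1·4 + 1·1; 1·3 + 4·4 + 6·1; 1·3 + 6·4 + 0·1) = (23, 25, 27)
w2 = Aw1 = (6·23 + 1·25 + 1·27; 1·23 + 4·25 + 6·27; 1·23 + 6·25 + 0·27) = (190, 285, 173)
Ratio at component: 173 / 27 = 6.4074

λ ≈ 6.4074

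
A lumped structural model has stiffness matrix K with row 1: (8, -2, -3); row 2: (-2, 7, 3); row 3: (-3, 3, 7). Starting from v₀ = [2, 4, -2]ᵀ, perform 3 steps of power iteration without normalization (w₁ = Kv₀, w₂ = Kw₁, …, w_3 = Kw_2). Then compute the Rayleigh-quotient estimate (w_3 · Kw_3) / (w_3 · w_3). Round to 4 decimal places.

w1 = Kv₀ = (14, 18, -8)
w2 = Kw1 = (100, 74, -44)
w3 = Kw2 = (784, 186, -386)
Kw3 = (7058, -1424, -4496)
w3·Kw3 = 784·7058 + 186·(-1424) + (-386)·(-4496) = 7004064; w3·w3 = 784·784 + 186·186 + (-386)·(-386) = 798248
λ ≈ 7004064/798248 = 8.7743

λ ≈ 8.7743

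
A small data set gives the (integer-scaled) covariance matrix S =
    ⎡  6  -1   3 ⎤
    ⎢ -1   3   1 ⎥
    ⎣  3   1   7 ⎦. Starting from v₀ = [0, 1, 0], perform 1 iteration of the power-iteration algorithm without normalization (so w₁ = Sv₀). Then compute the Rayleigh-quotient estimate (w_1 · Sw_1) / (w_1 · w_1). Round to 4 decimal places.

4.1818

w1 = Sv₀ = (-1, 3, 1)
Sw1 = (-6, 11, 7)
w1·Sw1 = (-1)·(-6) + 3·11 + 1·7 = 46; w1·w1 = (-1)·(-1) + 3·3 + 1·1 = 11
λ ≈ 46/11 = 4.1818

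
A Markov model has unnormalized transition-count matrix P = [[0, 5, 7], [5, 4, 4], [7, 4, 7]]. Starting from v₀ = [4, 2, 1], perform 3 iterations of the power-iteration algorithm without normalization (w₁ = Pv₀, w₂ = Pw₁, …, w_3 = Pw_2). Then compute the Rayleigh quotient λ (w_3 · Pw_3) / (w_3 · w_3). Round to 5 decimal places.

w1 = Pv₀ = (0·4 + 5·2 + 7·1; 5·4 + 4·2 + 4·1; 7·4 + 4·2 + 7·1) = (17, 32, 43)
w2 = Pw1 = (0·17 + 5·32 + 7·43; 5·17 + 4·32 + 4·43; 7·17 + 4·32 + 7·43) = (461, 385, 548)
w3 = Pw2 = (5761, 6037, 8603)
Pw3 = (90406, 87365, 124696)
w3·Pw3 = 5761·90406 + 6037·87365 + 8603·124696 = 2121011159; w3·w3 = 5761·5761 + 6037·6037 + 8603·8603 = 143646099
λ ≈ 2121011159/143646099 = 14.76553

14.76553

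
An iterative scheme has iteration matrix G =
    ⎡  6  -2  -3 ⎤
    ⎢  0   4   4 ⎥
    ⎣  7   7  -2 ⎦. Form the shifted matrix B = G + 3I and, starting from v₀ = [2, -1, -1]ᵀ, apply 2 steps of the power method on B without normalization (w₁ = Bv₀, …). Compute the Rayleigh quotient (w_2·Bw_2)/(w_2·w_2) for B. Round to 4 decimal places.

B = G + 3I has rows (9, -2, -3); (0, 7, 4); (7, 7, 1)
w1 = Bv₀ = (23, -11, 6)
w2 = Bw1 = (211, -53, 90)
Bw2 = (1735, -11, 1196)
w2·Bw2 = 474308; w2·w2 = 55430; μ ≈ 474308/55430 = 8.5569

8.5569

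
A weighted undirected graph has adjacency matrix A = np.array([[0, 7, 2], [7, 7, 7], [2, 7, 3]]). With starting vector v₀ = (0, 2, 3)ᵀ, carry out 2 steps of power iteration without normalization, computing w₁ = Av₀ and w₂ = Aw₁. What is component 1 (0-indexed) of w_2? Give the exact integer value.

546

w1 = Av₀ = (20, 35, 23)
w2 = Aw1 = (291, 546, 354)
The requested component of w2 is 546.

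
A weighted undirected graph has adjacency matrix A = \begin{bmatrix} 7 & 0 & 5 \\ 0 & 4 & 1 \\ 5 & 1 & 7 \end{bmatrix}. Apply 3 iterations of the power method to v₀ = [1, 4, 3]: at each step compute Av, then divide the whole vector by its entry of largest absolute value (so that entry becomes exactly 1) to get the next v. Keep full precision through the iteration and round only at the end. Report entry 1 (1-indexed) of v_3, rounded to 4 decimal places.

0.9560

Av0 = (22.00000, 19.00000, 30.00000); divide by 30.00000 → v1 = (0.73333, 0.63333, 1.00000)
Av1 = (10.13333, 3.53333, 11.30000); divide by 11.30000 → v2 = (0.89676, 0.31268, 1.00000)
Av2 = (11.27729, 2.25074, 11.79646); divide by 11.79646 → v3 = (0.95599, 0.19080, 1.00000)
Requested entry of v3: 3823/3999 = 0.9560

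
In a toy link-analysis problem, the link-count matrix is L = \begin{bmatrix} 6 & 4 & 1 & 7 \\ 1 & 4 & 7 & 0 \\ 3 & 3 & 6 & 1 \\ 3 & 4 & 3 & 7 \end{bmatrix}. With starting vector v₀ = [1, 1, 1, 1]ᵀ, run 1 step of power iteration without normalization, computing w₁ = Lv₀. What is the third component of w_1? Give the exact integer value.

w1 = Lv₀ = (18, 12, 13, 17)
The requested component of w1 is 13.

13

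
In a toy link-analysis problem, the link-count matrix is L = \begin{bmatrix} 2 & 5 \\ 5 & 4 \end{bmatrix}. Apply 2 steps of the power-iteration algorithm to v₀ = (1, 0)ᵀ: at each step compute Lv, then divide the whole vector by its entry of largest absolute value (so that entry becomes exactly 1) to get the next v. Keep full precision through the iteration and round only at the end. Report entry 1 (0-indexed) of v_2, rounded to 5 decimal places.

1.00000

Lv0 = (2.000000, 5.000000); divide by 5.000000 → v1 = (0.400000, 1.000000)
Lv1 = (5.800000, 6.000000); divide by 6.000000 → v2 = (0.966667, 1.000000)
Requested entry of v2: 30/30 = 1.00000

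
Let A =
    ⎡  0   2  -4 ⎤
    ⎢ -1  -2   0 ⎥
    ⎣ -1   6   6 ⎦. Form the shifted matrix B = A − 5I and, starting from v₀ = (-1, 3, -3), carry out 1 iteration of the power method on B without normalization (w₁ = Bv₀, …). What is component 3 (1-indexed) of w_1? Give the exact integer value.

16

B = A − 5I has rows (-5, 2, -4); (-1, -7, 0); (-1, 6, 1)
w1 = Bv₀ = ((-5)·(-1) + 2·3 + (-4)·(-3); (-1)·(-1) + (-7)·3 + 0·(-3); (-1)·(-1) + 6·3 + 1·(-3)) = (23, -20, 16)
Requested component of w1: 16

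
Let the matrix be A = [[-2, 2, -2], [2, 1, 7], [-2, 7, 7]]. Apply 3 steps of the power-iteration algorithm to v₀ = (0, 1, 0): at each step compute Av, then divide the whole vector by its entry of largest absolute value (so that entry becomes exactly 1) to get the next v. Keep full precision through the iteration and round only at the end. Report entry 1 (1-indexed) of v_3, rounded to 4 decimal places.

0.0465

Av0 = (2.00000, 1.00000, 7.00000); divide by 7.00000 → v1 = (0.28571, 0.14286, 1.00000)
Av1 = (-2.28571, 7.71429, 7.42857); divide by 7.71429 → v2 = (-0.29630, 1.00000, 0.96296)
Av2 = (0.66667, 7.14815, 14.33333); divide by 14.33333 → v3 = (0.04651, 0.49871, 1.00000)
Requested entry of v3: 36/774 = 0.0465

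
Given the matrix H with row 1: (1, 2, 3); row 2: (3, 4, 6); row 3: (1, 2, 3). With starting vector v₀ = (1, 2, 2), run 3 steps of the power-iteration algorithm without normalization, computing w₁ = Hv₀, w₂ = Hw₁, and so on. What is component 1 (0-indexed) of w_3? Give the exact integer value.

w1 = Hv₀ = (11, 23, 11)
w2 = Hw1 = (90, 191, 90)
w3 = Hw2 = (742, 1574, 742)
The requested component of w3 is 1574.

1574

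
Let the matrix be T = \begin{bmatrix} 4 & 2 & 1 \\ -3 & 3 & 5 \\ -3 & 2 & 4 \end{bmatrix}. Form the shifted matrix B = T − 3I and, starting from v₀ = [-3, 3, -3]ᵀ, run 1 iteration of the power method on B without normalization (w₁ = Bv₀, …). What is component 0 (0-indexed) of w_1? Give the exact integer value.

0

B = T − 3I has rows (1, 2, 1); (-3, 0, 5); (-3, 2, 1)
w1 = Bv₀ = (0, -6, 12)
Requested component of w1: 0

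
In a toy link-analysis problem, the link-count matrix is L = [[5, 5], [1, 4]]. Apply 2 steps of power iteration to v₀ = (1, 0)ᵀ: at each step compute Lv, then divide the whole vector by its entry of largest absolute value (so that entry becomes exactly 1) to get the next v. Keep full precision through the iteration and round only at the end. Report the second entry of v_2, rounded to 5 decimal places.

Lv0 = (5.000000, 1.000000); divide by 5.000000 → v1 = (1.000000, 0.200000)
Lv1 = (6.000000, 1.800000); divide by 6.000000 → v2 = (1.000000, 0.300000)
Requested entry of v2: 9/30 = 0.30000

0.30000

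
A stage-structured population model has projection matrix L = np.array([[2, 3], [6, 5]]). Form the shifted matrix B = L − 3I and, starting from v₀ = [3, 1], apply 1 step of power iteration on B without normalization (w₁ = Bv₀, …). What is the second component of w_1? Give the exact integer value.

20

B = L − 3I has rows (-1, 3); (6, 2)
w1 = Bv₀ = (0, 20)
Requested component of w1: 20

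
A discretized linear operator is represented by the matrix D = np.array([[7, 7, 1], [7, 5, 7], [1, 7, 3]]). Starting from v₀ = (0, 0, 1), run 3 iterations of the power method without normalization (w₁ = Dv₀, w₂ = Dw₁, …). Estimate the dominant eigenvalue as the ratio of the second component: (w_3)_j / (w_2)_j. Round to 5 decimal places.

18.11111

w1 = Dv₀ = (7·0 + 7·0 + 1·1; 7·0 + 5·0 + 7·1; 1·0 + 7·0 + 3·1) = (1, 7, 3)
w2 = Dw1 = (7·1 + 7·7 + 1·3; 7·1 + 5·7 + 7·3; 1·1 + 7·7 + 3·3) = (59, 63, 59)
w3 = Dw2 = (913, 1141, 677)
Ratio at component: 1141 / 63 = 18.11111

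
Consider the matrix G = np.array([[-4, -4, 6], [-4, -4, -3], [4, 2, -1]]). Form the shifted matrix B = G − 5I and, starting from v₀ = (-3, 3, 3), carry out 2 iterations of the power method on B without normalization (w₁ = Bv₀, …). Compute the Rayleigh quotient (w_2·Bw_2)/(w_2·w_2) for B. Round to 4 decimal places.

μ ≈ -10.2064

B = G − 5I has rows (-9, -4, 6); (-4, -9, -3); (4, 2, -6)
w1 = Bv₀ = ((-9)·(-3) + (-4)·3 + 6·3; (-4)·(-3) + (-9)·3 + (-3)·3; 4·(-3) + 2·3 + (-6)·3) = (33, -24, -24)
w2 = Bw1 = ((-9)·33 + (-4)·(-24) + 6·(-24); (-4)·33 + (-9)·(-24) + (-3)·(-24); 4·33 + 2·(-24) + (-6)·(-24)) = (-345, 156, 228)
Bw2 = (3849, -708, -2436)
w2·Bw2 = -1993761; w2·w2 = 195345; μ ≈ -1993761/195345 = -10.2064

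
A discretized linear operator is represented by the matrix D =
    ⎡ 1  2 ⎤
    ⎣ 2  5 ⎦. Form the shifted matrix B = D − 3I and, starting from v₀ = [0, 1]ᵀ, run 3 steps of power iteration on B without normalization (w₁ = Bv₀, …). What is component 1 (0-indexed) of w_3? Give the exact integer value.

B = D − 3I has rows (-2, 2); (2, 2)
w1 = Bv₀ = ((-2)·0 + 2·1; 2·0 + 2·1) = (2, 2)
w2 = Bw1 = ((-2)·2 + 2·2; 2·2 + 2·2) = (0, 8)
w3 = Bw2 = (16, 16)
Requested component of w3: 16

16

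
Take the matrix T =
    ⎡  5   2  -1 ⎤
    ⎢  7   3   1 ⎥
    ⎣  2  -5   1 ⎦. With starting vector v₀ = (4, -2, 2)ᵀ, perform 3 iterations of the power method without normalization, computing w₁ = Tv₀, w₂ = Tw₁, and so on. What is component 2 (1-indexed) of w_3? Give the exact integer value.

w1 = Tv₀ = (5·4 + 2·(-2) + (-1)·2; 7·4 + 3·(-2) + 1·2; 2·4 + (-5)·(-2) + 1·2) = (14, 24, 20)
w2 = Tw1 = (5·14 + 2·24 + (-1)·20; 7·14 + 3·24 + 1·20; 2·14 + (-5)·24 + 1·20) = (98, 190, -72)
w3 = Tw2 = (942, 1184, -826)
The requested component of w3 is 1184.

1184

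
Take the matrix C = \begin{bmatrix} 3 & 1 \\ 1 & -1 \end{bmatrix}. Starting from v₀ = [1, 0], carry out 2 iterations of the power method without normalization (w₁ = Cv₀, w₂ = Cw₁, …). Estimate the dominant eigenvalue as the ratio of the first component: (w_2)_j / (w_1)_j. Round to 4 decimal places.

w1 = Cv₀ = (3·1 + 1·0; 1·1 + (-1)·0) = (3, 1)
w2 = Cw1 = (3·3 + 1·1; 1·3 + (-1)·1) = (10, 2)
Ratio at component: 10 / 3 = 3.3333

λ ≈ 3.3333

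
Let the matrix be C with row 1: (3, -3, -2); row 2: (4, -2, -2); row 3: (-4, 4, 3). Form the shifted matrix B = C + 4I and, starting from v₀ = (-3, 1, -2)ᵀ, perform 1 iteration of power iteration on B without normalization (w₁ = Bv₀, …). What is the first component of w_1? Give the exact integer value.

-20

B = C + 4I has rows (7, -3, -2); (4, 2, -2); (-4, 4, 7)
w1 = Bv₀ = (7·(-3) + (-3)·1 + (-2)·(-2); 4·(-3) + 2·1 + (-2)·(-2); (-4)·(-3) + 4·1 + 7·(-2)) = (-20, -6, 2)
Requested component of w1: -20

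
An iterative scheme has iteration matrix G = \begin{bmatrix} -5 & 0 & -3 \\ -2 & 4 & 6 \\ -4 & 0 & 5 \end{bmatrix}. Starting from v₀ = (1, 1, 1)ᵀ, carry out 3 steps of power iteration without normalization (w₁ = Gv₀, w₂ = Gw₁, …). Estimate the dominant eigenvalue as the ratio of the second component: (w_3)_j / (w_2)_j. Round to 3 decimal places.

w1 = Gv₀ = (-8, 8, 1)
w2 = Gw1 = (37, 54, 37)
w3 = Gw2 = (-296, 364, 37)
Ratio at component: 364 / 54 = 6.741

λ ≈ 6.741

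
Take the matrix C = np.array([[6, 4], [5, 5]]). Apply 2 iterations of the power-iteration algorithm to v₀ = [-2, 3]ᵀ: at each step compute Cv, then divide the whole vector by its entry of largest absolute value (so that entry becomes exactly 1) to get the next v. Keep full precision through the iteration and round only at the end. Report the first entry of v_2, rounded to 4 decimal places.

0.8000

Cv0 = (0.00000, 5.00000); divide by 5.00000 → v1 = (0.00000, 1.00000)
Cv1 = (4.00000, 5.00000); divide by 5.00000 → v2 = (0.80000, 1.00000)
Requested entry of v2: 20/25 = 0.8000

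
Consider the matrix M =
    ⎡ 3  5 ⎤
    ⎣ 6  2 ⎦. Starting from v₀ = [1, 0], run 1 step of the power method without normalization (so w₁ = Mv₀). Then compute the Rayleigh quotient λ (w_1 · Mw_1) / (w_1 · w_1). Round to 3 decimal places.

6.600

w1 = Mv₀ = (3·1 + 5·0; 6·1 + 2·0) = (3, 6)
Mw1 = (39, 30)
w1·Mw1 = 3·39 + 6·30 = 297; w1·w1 = 3·3 + 6·6 = 45
λ ≈ 297/45 = 6.600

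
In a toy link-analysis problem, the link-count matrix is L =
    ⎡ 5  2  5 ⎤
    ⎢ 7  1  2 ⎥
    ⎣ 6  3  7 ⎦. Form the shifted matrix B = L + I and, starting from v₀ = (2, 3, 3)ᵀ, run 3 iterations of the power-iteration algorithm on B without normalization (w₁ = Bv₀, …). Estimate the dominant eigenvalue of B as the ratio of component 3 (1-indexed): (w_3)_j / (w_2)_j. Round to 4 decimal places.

B = L + I has rows (6, 2, 5); (7, 2, 2); (6, 3, 8)
w1 = Bv₀ = (6·2 + 2·3 + 5·3; 7·2 + 2·3 + 2·3; 6·2 + 3·3 + 8·3) = (33, 26, 45)
w2 = Bw1 = (6·33 + 2·26 + 5·45; 7·33 + 2·26 + 2·45; 6·33 + 3·26 + 8·45) = (475, 373, 636)
w3 = Bw2 = (6776, 5343, 9057)
Ratio: 9057/636 = 14.2406

μ ≈ 14.2406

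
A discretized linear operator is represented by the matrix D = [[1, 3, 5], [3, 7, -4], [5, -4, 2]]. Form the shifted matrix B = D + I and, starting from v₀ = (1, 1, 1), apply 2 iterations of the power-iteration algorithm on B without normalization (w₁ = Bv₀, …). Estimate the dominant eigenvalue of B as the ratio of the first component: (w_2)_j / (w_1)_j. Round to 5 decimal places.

B = D + I has rows (2, 3, 5); (3, 8, -4); (5, -4, 3)
w1 = Bv₀ = (10, 7, 4)
w2 = Bw1 = (61, 70, 34)
Ratio: 61/10 = 6.10000

6.10000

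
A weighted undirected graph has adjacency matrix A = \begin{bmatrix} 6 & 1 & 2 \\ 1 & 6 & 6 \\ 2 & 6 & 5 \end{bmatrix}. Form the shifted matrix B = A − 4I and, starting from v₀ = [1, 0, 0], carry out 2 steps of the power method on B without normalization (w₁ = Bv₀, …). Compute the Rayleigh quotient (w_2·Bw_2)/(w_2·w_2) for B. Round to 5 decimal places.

B = A − 4I has rows (2, 1, 2); (1, 2, 6); (2, 6, 1)
w1 = Bv₀ = (2·1 + 1·0 + 2·0; 1·1 + 2·0 + 6·0; 2·1 + 6·0 + 1·0) = (2, 1, 2)
w2 = Bw1 = (2·2 + 1·1 + 2·2; 1·2 + 2·1 + 6·2; 2·2 + 6·1 + 1·2) = (9, 16, 12)
Bw2 = (58, 113, 126)
w2·Bw2 = 3842; w2·w2 = 481; μ ≈ 3842/481 = 7.98753

7.98753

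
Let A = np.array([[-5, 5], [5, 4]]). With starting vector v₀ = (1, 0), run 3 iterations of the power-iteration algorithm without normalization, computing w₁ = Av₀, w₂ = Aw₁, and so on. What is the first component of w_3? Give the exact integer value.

-275

w1 = Av₀ = (-5, 5)
w2 = Aw1 = (50, -5)
w3 = Aw2 = (-275, 230)
The requested component of w3 is -275.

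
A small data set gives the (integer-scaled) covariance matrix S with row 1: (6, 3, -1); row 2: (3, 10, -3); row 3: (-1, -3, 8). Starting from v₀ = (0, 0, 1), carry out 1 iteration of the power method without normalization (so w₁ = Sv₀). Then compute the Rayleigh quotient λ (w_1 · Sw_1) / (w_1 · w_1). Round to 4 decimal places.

w1 = Sv₀ = (6·0 + 3·0 + (-1)·1; 3·0 + 10·0 + (-3)·1; (-1)·0 + (-3)·0 + 8·1) = (-1, -3, 8)
Sw1 = (-23, -57, 74)
w1·Sw1 = (-1)·(-23) + (-3)·(-57) + 8·74 = 786; w1·w1 = (-1)·(-1) + (-3)·(-3) + 8·8 = 74
λ ≈ 786/74 = 10.6216

λ ≈ 10.6216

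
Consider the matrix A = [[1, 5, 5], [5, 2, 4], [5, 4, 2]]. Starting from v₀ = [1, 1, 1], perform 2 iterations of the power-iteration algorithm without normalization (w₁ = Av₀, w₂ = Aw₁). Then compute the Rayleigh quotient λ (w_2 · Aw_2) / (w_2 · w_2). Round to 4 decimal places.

11.0000

w1 = Av₀ = (11, 11, 11)
w2 = Aw1 = (121, 121, 121)
Aw2 = (1331, 1331, 1331)
w2·Aw2 = 121·1331 + 121·1331 + 121·1331 = 483153; w2·w2 = 121·121 + 121·121 + 121·121 = 43923
λ ≈ 483153/43923 = 11.0000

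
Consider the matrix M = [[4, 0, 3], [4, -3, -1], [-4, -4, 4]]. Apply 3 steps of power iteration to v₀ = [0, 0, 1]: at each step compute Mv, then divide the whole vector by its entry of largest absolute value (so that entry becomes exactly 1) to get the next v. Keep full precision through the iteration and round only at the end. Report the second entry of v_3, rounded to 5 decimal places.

Mv0 = (3.000000, -1.000000, 4.000000); divide by 4.000000 → v1 = (0.750000, -0.250000, 1.000000)
Mv1 = (6.000000, 2.750000, 2.000000); divide by 6.000000 → v2 = (1.000000, 0.458333, 0.333333)
Mv2 = (5.000000, 2.291667, -4.500000); divide by 5.000000 → v3 = (1.000000, 0.458333, -0.900000)
Requested entry of v3: 55/120 = 0.45833

0.45833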